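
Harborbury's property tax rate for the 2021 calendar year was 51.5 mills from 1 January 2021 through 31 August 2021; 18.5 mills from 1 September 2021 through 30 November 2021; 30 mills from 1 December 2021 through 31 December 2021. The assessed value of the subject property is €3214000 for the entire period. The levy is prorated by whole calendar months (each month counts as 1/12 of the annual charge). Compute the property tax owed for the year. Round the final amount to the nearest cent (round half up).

€133247.08

1 January – 31 August 2021: 8 months at 51.5 mills → €3214000 × 5.15% × 8/12 = €110347.3333
1 September – 30 November 2021: 3 months at 18.5 mills → €3214000 × 1.85% × 3/12 = €14864.7500
1 December – 31 December 2021: 1 month at 30 mills → €3214000 × 3% × 1/12 = €8035.0000
Total = €133247.0833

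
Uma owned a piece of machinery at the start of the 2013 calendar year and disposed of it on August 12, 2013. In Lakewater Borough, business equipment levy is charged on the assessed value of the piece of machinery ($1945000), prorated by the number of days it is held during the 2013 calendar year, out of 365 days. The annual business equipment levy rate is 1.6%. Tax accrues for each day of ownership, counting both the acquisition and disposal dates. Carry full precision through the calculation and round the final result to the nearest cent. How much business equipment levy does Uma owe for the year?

Days held (January 1 – August 12, 2013): 224 out of 365
Tax = $1945000 × 1.6% × 224/365 = $19098.3014

$19098.30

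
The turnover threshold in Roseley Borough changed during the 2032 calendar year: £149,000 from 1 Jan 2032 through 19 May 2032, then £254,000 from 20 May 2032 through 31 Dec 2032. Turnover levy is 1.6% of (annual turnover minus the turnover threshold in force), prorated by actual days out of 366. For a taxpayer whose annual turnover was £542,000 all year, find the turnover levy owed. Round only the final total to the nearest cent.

£5,250.62

1 Jan – 19 May 2032: 140 days, exemption £149,000 → (£542,000 − £149,000) × 1.6% × 140/366 = £2,405.2459
20 May – 31 Dec 2032: 226 days, exemption £254,000 → (£542,000 − £254,000) × 1.6% × 226/366 = £2,845.3770
Total = £5,250.6230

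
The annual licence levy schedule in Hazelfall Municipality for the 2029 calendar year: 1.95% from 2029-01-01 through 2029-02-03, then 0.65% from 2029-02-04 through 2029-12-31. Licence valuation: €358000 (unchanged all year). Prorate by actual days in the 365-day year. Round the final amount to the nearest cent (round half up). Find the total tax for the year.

2029-01-01 to 2029-02-03: 34 days at 1.95% → €358000 × 1.95% × 34/365 = €650.2849
2029-02-04 to 2029-12-31: 331 days at 0.65% → €358000 × 0.65% × 331/365 = €2110.2384
Total = €2760.5233

€2760.52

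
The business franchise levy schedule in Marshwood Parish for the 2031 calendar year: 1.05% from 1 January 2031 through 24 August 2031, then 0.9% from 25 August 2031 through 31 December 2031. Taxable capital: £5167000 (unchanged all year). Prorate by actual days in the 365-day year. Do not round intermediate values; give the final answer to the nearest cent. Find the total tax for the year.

1 January – 24 August 2031: 236 days at 1.05% → £5167000 × 1.05% × 236/365 = £35078.9753
25 August – 31 December 2031: 129 days at 0.9% → £5167000 × 0.9% × 129/365 = £16435.3068
Total = £51514.2822

£51514.28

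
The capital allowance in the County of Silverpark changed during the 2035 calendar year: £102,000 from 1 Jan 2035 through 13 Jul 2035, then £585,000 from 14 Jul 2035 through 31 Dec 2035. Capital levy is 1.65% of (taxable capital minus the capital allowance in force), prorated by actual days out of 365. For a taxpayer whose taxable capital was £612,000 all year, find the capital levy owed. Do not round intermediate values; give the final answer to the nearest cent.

£4,681.34

1 Jan – 13 Jul 2035: 194 days, exemption £102,000 → (£612,000 − £102,000) × 1.65% × 194/365 = £4,472.6301
14 Jul – 31 Dec 2035: 171 days, exemption £585,000 → (£612,000 − £585,000) × 1.65% × 171/365 = £208.7137
Total = £4,681.3438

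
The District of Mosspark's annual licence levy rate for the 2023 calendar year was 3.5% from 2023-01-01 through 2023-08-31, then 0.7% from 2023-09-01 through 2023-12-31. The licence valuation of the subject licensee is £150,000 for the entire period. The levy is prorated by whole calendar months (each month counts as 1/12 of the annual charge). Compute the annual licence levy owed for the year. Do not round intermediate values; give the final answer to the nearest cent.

2023-01-01 to 2023-08-31: 8 months at 3.5% → £150,000 × 3.5% × 8/12 = £3,500.0000
2023-09-01 to 2023-12-31: 4 months at 0.7% → £150,000 × 0.7% × 4/12 = £350.0000
Total = £3,850.0000

£3,850.00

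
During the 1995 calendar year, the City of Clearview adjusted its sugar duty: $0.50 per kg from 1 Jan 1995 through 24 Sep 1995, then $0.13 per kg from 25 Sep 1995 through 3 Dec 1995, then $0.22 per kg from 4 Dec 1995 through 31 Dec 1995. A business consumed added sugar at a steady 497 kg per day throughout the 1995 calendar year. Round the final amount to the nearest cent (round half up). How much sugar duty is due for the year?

$73,933.72

1 Jan – 24 Sep 1995: 267 days × 497 kg/day = 132,699 kg at $0.50/kg → $66,349.50
25 Sep – 3 Dec 1995: 70 days × 497 kg/day = 34,790 kg at $0.13/kg → $4,522.70
4 Dec – 31 Dec 1995: 28 days × 497 kg/day = 13,916 kg at $0.22/kg → $3,061.52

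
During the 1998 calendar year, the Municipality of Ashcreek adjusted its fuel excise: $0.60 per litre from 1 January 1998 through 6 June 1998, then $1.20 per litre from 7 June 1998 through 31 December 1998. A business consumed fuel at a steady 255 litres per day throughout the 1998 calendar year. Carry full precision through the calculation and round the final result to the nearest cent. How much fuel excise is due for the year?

$87,669.00

1 January – 6 June 1998: 157 days × 255 litres/day = 40,035 litres at $0.60/litre → $24,021.00
7 June – 31 December 1998: 208 days × 255 litres/day = 53,040 litres at $1.20/litre → $63,648.00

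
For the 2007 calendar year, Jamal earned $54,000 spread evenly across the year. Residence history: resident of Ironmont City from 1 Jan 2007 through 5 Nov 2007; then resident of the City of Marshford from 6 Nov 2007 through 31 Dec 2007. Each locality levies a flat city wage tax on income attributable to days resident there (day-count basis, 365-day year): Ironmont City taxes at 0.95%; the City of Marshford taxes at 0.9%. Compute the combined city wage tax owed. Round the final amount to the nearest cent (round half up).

$508.86

Ironmont City, 1 Jan – 5 Nov 2007: 309 days → $54,000 × 0.95% × 309/365 = $434.2932
The City of Marshford, 6 Nov – 31 Dec 2007: 56 days → $54,000 × 0.9% × 56/365 = $74.5644
Total = $508.8575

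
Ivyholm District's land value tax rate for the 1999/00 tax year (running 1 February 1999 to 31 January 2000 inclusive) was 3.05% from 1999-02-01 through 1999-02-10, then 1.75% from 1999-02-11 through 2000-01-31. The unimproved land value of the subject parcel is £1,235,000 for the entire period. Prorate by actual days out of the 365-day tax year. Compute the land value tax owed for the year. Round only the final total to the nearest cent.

£22,052.36

1999-02-01 to 1999-02-10: 10 days at 3.05% → £1,235,000 × 3.05% × 10/365 = £1,031.9863
1999-02-11 to 2000-01-31: 355 days at 1.75% → £1,235,000 × 1.75% × 355/365 = £21,020.3767
Total = £22,052.3630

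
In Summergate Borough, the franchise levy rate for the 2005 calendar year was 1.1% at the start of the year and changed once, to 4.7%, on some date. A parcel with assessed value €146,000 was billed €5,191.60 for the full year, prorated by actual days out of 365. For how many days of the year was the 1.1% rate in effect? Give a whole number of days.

Let d = days at the first rate; then 365 − d days at the second rate.
€146,000 × [1.1%·d + 4.7%·(365−d)] / 365 = €5,191.60
Solving gives d = 116, so the new rate took effect on April 27, 2005.

116 days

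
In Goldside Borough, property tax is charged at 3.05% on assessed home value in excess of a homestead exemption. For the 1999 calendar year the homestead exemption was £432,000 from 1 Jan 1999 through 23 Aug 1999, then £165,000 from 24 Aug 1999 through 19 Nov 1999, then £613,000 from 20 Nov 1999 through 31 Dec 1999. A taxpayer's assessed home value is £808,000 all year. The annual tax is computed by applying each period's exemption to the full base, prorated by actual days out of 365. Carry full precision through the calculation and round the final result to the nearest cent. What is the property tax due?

1 Jan – 23 Aug 1999: 235 days, exemption £432,000 → (£808,000 − £432,000) × 3.05% × 235/365 = £7,383.5068
24 Aug – 19 Nov 1999: 88 days, exemption £165,000 → (£808,000 − £165,000) × 3.05% × 88/365 = £4,728.2521
20 Nov – 31 Dec 1999: 42 days, exemption £613,000 → (£808,000 − £613,000) × 3.05% × 42/365 = £684.3699
Total = £12,796.1288

£12,796.13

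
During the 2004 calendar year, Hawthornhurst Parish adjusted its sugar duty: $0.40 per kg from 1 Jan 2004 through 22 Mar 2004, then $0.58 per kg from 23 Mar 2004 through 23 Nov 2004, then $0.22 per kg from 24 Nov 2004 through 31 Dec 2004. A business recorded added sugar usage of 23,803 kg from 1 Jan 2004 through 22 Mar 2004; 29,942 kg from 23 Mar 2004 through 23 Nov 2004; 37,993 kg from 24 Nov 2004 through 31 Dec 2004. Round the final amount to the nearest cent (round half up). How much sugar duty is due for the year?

$35246.02

1 Jan – 22 Mar 2004: 23,803 kg at $0.40/kg → $9521.20
23 Mar – 23 Nov 2004: 29,942 kg at $0.58/kg → $17366.36
24 Nov – 31 Dec 2004: 37,993 kg at $0.22/kg → $8358.46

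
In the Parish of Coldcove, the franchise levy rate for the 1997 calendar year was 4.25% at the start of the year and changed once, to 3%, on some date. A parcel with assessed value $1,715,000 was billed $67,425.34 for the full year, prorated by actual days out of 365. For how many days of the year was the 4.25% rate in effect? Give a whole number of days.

272 days

Let d = days at the first rate; then 365 − d days at the second rate.
$1,715,000 × [4.25%·d + 3%·(365−d)] / 365 = $67,425.34
Solving gives d = 272, so the new rate took effect on 30 September 1997.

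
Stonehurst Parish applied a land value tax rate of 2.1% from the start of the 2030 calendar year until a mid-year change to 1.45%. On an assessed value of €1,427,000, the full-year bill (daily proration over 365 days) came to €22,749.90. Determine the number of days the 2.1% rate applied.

81 days

Let d = days at the first rate; then 365 − d days at the second rate.
€1,427,000 × [2.1%·d + 1.45%·(365−d)] / 365 = €22,749.90
Solving gives d = 81, so the new rate took effect on 23 March 2030.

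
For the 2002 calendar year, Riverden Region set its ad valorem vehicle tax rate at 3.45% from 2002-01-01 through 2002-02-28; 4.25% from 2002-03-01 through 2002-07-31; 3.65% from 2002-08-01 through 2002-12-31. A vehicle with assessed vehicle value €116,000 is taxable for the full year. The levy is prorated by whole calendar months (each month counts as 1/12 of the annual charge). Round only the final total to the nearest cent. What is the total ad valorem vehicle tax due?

€4,485.33

2002-01-01 to 2002-02-28: 2 months at 3.45% → €116,000 × 3.45% × 2/12 = €667.0000
2002-03-01 to 2002-07-31: 5 months at 4.25% → €116,000 × 4.25% × 5/12 = €2,054.1667
2002-08-01 to 2002-12-31: 5 months at 3.65% → €116,000 × 3.65% × 5/12 = €1,764.1667
Total = €4,485.3333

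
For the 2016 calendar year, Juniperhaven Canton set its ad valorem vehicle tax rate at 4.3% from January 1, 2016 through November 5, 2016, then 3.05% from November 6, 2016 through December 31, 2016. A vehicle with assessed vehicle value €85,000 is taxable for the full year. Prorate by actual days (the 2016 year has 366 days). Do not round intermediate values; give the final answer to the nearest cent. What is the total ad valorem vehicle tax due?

€3,492.43

January 1 – November 5, 2016: 310 days at 4.3% → €85,000 × 4.3% × 310/366 = €3,095.7650
November 6 – December 31, 2016: 56 days at 3.05% → €85,000 × 3.05% × 56/366 = €396.6667
Total = €3,492.4317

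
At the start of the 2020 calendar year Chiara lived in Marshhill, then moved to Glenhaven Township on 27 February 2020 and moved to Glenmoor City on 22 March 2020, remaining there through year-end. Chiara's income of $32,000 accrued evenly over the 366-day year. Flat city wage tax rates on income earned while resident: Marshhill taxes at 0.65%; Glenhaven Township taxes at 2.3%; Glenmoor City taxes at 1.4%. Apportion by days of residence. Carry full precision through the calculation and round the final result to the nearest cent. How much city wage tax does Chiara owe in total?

Marshhill, 1 January – 26 February 2020: 57 days → $32,000 × 0.65% × 57/366 = $32.3934
Glenhaven Township, 27 February – 21 March 2020: 24 days → $32,000 × 2.3% × 24/366 = $48.2623
Glenmoor City, 22 March – 31 December 2020: 285 days → $32,000 × 1.4% × 285/366 = $348.8525
Total = $429.5082

$429.51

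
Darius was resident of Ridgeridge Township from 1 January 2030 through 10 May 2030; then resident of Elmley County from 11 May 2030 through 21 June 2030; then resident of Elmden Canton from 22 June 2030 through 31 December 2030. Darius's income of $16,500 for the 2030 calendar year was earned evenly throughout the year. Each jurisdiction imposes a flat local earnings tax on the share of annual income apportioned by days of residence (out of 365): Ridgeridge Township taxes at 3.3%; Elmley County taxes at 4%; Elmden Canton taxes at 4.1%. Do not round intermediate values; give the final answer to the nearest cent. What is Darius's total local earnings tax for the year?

Ridgeridge Township, 1 January – 10 May 2030: 130 days → $16,500 × 3.3% × 130/365 = $193.9315
Elmley County, 11 May – 21 June 2030: 42 days → $16,500 × 4% × 42/365 = $75.9452
Elmden Canton, 22 June – 31 December 2030: 193 days → $16,500 × 4.1% × 193/365 = $357.7110
Total = $627.5877

$627.59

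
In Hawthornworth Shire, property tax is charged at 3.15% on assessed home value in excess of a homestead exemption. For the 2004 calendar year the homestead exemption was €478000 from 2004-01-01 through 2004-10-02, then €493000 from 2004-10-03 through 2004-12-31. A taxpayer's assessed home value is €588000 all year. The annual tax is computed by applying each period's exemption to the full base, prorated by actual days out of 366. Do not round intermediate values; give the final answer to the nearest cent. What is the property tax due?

€3348.81

2004-01-01 to 2004-10-02: 276 days, exemption €478000 → (€588000 − €478000) × 3.15% × 276/366 = €2612.9508
2004-10-03 to 2004-12-31: 90 days, exemption €493000 → (€588000 − €493000) × 3.15% × 90/366 = €735.8607
Total = €3348.8115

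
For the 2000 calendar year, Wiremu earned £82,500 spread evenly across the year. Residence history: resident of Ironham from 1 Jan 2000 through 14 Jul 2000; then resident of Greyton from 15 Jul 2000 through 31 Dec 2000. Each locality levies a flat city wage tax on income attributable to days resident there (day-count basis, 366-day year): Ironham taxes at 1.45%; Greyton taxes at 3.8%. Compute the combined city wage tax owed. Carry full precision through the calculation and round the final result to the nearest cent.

Ironham, 1 Jan – 14 Jul 2000: 196 days → £82,500 × 1.45% × 196/366 = £640.6148
Greyton, 15 Jul – 31 Dec 2000: 170 days → £82,500 × 3.8% × 170/366 = £1,456.1475
Total = £2,096.7623

£2,096.76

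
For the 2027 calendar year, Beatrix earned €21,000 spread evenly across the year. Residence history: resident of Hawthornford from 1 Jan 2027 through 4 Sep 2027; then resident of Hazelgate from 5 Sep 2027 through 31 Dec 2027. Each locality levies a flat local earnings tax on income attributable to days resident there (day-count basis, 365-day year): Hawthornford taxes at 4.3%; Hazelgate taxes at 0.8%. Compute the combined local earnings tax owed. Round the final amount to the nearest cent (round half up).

€665.38

Hawthornford, 1 Jan – 4 Sep 2027: 247 days → €21,000 × 4.3% × 247/365 = €611.0712
Hazelgate, 5 Sep – 31 Dec 2027: 118 days → €21,000 × 0.8% × 118/365 = €54.3123
Total = €665.3836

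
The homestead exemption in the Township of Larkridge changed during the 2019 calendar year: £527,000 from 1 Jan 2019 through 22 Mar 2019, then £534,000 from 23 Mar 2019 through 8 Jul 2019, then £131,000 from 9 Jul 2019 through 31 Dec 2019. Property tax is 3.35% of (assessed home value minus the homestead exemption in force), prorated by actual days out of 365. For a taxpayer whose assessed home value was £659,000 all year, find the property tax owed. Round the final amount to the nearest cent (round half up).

£10,749.37

1 Jan – 22 Mar 2019: 81 days, exemption £527,000 → (£659,000 − £527,000) × 3.35% × 81/365 = £981.3205
23 Mar – 8 Jul 2019: 108 days, exemption £534,000 → (£659,000 − £534,000) × 3.35% × 108/365 = £1,239.0411
9 Jul – 31 Dec 2019: 176 days, exemption £131,000 → (£659,000 − £131,000) × 3.35% × 176/365 = £8,529.0082
Total = £10,749.3699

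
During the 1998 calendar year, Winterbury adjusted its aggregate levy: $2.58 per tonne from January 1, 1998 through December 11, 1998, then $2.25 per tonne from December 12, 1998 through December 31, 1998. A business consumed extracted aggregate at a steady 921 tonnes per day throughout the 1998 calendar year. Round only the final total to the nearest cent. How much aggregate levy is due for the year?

$861,227.10

January 1 – December 11, 1998: 345 days × 921 tonnes/day = 317,745 tonnes at $2.58/tonne → $819,782.10
December 12 – December 31, 1998: 20 days × 921 tonnes/day = 18,420 tonnes at $2.25/tonne → $41,445.00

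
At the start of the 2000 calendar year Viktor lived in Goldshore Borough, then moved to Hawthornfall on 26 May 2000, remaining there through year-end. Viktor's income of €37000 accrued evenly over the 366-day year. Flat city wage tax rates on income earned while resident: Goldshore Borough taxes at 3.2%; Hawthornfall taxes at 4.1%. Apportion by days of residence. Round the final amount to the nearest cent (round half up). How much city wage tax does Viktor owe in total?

€1384.16

Goldshore Borough, 1 January – 25 May 2000: 146 days → €37000 × 3.2% × 146/366 = €472.3060
Hawthornfall, 26 May – 31 December 2000: 220 days → €37000 × 4.1% × 220/366 = €911.8579
Total = €1384.1639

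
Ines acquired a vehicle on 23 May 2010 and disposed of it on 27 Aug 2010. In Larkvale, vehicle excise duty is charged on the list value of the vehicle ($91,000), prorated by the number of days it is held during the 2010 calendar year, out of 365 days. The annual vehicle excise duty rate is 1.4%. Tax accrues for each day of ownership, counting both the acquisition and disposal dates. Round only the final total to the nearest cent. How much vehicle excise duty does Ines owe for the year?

Days held (23 May – 27 Aug 2010): 97 out of 365
Tax = $91,000 × 1.4% × 97/365 = $338.5699

$338.57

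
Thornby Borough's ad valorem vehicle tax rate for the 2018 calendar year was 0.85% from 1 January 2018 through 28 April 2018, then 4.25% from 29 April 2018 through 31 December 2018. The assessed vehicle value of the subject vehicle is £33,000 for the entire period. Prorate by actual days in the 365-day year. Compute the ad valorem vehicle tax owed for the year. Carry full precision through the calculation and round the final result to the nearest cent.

£1,039.77

1 January – 28 April 2018: 118 days at 0.85% → £33,000 × 0.85% × 118/365 = £90.6822
29 April – 31 December 2018: 247 days at 4.25% → £33,000 × 4.25% × 247/365 = £949.0890
Total = £1,039.7712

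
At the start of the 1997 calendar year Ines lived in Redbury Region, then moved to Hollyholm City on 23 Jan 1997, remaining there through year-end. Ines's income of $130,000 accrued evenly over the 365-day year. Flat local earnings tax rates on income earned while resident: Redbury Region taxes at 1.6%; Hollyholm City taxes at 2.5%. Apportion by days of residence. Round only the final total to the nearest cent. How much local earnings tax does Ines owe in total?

$3,179.48

Redbury Region, 1 Jan – 22 Jan 1997: 22 days → $130,000 × 1.6% × 22/365 = $125.3699
Hollyholm City, 23 Jan – 31 Dec 1997: 343 days → $130,000 × 2.5% × 343/365 = $3,054.1096
Total = $3,179.4795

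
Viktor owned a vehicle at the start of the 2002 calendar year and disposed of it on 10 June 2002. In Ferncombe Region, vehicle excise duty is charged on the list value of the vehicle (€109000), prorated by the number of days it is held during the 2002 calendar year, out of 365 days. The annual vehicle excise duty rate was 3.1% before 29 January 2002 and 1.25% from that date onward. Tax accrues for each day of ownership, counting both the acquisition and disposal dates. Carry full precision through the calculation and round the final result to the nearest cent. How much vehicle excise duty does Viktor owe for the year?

€755.68

1 January – 28 January 2002: 28 days at 3.1% → €109000 × 3.1% × 28/365 = €259.2110
29 January – 10 June 2002: 133 days at 1.25% → €109000 × 1.25% × 133/365 = €496.4726
Total = €755.6836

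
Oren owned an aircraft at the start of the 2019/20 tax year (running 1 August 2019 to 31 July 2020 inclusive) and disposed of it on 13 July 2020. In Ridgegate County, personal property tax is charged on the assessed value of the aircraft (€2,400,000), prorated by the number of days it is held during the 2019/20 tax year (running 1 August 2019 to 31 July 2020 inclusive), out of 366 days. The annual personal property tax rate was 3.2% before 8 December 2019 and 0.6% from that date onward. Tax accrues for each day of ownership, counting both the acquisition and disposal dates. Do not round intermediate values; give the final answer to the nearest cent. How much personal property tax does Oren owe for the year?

1 August – 7 December 2019: 129 days at 3.2% → €2,400,000 × 3.2% × 129/366 = €27,068.8525
8 December 2019 – 13 July 2020: 219 days at 0.6% → €2,400,000 × 0.6% × 219/366 = €8,616.3934
Total = €35,685.2459

€35,685.25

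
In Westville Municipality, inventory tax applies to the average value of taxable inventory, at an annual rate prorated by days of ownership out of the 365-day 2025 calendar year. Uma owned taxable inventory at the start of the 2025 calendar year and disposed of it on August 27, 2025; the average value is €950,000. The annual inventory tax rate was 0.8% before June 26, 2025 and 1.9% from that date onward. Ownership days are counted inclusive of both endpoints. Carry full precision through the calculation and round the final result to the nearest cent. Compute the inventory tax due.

€6,780.14

January 1 – June 25, 2025: 176 days at 0.8% → €950,000 × 0.8% × 176/365 = €3,664.6575
June 26 – August 27, 2025: 63 days at 1.9% → €950,000 × 1.9% × 63/365 = €3,115.4795
Total = €6,780.1370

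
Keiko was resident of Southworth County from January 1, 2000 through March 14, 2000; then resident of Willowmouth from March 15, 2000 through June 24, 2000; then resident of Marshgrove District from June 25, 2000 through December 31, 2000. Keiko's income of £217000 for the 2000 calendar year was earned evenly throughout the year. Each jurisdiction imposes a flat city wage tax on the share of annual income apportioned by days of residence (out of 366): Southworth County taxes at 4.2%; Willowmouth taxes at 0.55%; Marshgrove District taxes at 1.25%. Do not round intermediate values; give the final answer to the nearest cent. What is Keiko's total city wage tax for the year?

£3583.46

Southworth County, January 1 – March 14, 2000: 74 days → £217000 × 4.2% × 74/366 = £1842.7213
Willowmouth, March 15 – June 24, 2000: 102 days → £217000 × 0.55% × 102/366 = £332.6148
Marshgrove District, June 25 – December 31, 2000: 190 days → £217000 × 1.25% × 190/366 = £1408.1284
Total = £3583.4645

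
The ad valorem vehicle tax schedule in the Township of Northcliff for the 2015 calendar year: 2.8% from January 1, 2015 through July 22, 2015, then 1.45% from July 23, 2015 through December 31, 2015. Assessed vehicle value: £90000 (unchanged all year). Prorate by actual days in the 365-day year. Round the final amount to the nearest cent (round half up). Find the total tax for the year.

January 1 – July 22, 2015: 203 days at 2.8% → £90000 × 2.8% × 203/365 = £1401.5342
July 23 – December 31, 2015: 162 days at 1.45% → £90000 × 1.45% × 162/365 = £579.2055
Total = £1980.7397

£1980.74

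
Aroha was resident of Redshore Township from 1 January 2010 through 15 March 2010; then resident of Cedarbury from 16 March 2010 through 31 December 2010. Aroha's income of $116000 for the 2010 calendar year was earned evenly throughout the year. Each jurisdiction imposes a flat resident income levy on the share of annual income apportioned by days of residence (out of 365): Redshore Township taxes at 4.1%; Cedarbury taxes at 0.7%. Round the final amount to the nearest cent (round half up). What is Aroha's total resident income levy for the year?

$1611.61

Redshore Township, 1 January – 15 March 2010: 74 days → $116000 × 4.1% × 74/365 = $964.2301
Cedarbury, 16 March – 31 December 2010: 291 days → $116000 × 0.7% × 291/365 = $647.3753
Total = $1611.6055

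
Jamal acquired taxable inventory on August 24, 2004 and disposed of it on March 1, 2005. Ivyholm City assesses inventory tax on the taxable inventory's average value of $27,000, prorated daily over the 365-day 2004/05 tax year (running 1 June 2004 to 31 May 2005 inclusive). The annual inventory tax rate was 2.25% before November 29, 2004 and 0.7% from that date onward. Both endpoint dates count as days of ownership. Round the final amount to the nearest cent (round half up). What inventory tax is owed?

$209.60

August 24 – November 28, 2004: 97 days at 2.25% → $27,000 × 2.25% × 97/365 = $161.4452
November 29, 2004 – March 1, 2005: 93 days at 0.7% → $27,000 × 0.7% × 93/365 = $48.1562
Total = $209.6014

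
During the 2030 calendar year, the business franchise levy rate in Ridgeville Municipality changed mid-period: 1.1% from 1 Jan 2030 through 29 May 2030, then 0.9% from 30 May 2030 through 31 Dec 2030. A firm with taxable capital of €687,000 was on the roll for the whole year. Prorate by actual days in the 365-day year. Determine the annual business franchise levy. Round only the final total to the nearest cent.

1 Jan – 29 May 2030: 149 days at 1.1% → €687,000 × 1.1% × 149/365 = €3,084.9123
30 May – 31 Dec 2030: 216 days at 0.9% → €687,000 × 0.9% × 216/365 = €3,658.9808
Total = €6,743.8932

€6,743.89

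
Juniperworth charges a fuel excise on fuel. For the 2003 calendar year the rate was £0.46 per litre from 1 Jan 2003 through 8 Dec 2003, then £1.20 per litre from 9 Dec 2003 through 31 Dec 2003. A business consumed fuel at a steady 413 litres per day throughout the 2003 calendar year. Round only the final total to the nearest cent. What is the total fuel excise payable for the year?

1 Jan – 8 Dec 2003: 342 days × 413 litres/day = 141,246 litres at £0.46/litre → £64973.16
9 Dec – 31 Dec 2003: 23 days × 413 litres/day = 9,499 litres at £1.20/litre → £11398.80

£76371.96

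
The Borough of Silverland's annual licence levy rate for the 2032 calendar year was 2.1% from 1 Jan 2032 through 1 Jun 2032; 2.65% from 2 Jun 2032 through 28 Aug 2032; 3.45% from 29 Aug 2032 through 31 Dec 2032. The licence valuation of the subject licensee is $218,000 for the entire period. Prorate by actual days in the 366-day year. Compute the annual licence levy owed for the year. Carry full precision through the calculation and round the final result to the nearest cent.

1 Jan – 1 Jun 2032: 153 days at 2.1% → $218,000 × 2.1% × 153/366 = $1,913.7541
2 Jun – 28 Aug 2032: 88 days at 2.65% → $218,000 × 2.65% × 88/366 = $1,389.0055
29 Aug – 31 Dec 2032: 125 days at 3.45% → $218,000 × 3.45% × 125/366 = $2,568.6475
Total = $5,871.4071

$5,871.41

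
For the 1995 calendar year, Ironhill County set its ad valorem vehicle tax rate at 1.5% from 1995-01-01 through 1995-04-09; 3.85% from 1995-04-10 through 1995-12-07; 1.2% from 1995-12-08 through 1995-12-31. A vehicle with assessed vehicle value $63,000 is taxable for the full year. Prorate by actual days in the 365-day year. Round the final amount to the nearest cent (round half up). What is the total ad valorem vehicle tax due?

$1,914.16

1995-01-01 to 1995-04-09: 99 days at 1.5% → $63,000 × 1.5% × 99/365 = $256.3151
1995-04-10 to 1995-12-07: 242 days at 3.85% → $63,000 × 3.85% × 242/365 = $1,608.1397
1995-12-08 to 1995-12-31: 24 days at 1.2% → $63,000 × 1.2% × 24/365 = $49.7096
Total = $1,914.1644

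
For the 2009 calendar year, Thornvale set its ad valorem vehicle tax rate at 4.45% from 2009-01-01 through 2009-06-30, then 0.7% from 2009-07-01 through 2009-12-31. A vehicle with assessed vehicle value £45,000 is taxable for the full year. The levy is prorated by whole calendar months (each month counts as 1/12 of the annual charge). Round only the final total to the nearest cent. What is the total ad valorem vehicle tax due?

2009-01-01 to 2009-06-30: 6 months at 4.45% → £45,000 × 4.45% × 6/12 = £1,001.2500
2009-07-01 to 2009-12-31: 6 months at 0.7% → £45,000 × 0.7% × 6/12 = £157.5000
Total = £1,158.7500

£1,158.75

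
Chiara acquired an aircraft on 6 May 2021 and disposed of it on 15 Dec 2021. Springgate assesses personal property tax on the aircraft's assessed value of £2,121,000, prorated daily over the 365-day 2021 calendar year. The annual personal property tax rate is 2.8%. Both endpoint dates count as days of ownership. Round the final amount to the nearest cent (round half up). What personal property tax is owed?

Days held (6 May – 15 Dec 2021): 224 out of 365
Tax = £2,121,000 × 2.8% × 224/365 = £36,446.3342

£36,446.33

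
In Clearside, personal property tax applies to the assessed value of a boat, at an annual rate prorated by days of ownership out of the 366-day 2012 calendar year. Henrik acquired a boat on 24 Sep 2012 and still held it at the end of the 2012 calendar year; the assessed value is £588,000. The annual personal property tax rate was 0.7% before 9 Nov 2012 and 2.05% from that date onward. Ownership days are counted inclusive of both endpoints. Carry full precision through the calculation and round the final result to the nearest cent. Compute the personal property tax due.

24 Sep – 8 Nov 2012: 46 days at 0.7% → £588,000 × 0.7% × 46/366 = £517.3115
9 Nov – 31 Dec 2012: 53 days at 2.05% → £588,000 × 2.05% × 53/366 = £1,745.5246
Total = £2,262.8361

£2,262.84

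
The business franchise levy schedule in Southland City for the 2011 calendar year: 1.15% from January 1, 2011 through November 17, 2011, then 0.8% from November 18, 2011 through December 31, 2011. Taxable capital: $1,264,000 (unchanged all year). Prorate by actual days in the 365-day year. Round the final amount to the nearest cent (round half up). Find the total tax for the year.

January 1 – November 17, 2011: 321 days at 1.15% → $1,264,000 × 1.15% × 321/365 = $12,783.7151
November 18 – December 31, 2011: 44 days at 0.8% → $1,264,000 × 0.8% × 44/365 = $1,218.9808
Total = $14,002.6959

$14,002.70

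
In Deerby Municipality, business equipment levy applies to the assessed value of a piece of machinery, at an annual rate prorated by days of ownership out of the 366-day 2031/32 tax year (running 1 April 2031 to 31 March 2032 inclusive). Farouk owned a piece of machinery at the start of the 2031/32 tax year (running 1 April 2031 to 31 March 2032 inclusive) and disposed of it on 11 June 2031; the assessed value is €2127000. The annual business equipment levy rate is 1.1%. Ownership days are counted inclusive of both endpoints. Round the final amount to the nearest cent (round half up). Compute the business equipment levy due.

€4602.69

Days held (1 April – 11 June 2031): 72 out of 366
Tax = €2127000 × 1.1% × 72/366 = €4602.6885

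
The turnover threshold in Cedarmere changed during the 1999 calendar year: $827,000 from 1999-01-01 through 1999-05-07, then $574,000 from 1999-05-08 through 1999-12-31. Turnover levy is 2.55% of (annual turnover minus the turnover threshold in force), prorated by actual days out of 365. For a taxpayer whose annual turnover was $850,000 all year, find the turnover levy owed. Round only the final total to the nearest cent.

$4,793.23

1999-01-01 to 1999-05-07: 127 days, exemption $827,000 → ($850,000 − $827,000) × 2.55% × 127/365 = $204.0699
1999-05-08 to 1999-12-31: 238 days, exemption $574,000 → ($850,000 − $574,000) × 2.55% × 238/365 = $4,589.1616
Total = $4,793.2315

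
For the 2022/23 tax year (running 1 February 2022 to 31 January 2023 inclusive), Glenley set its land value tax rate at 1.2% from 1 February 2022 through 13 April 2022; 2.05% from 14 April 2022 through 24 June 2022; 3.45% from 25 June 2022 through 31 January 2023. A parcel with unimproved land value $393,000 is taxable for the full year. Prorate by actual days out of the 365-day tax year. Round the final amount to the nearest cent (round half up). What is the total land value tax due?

1 February – 13 April 2022: 72 days at 1.2% → $393,000 × 1.2% × 72/365 = $930.2795
14 April – 24 June 2022: 72 days at 2.05% → $393,000 × 2.05% × 72/365 = $1,589.2274
25 June 2022 – 31 January 2023: 221 days at 3.45% → $393,000 × 3.45% × 221/365 = $8,209.3932
Total = $10,728.9000

$10,728.90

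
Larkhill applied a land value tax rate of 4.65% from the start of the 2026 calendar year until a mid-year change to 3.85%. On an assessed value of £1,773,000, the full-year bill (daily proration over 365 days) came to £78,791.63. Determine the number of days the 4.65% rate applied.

Let d = days at the first rate; then 365 − d days at the second rate.
£1,773,000 × [4.65%·d + 3.85%·(365−d)] / 365 = £78,791.63
Solving gives d = 271, so the new rate took effect on September 29, 2026.

271 days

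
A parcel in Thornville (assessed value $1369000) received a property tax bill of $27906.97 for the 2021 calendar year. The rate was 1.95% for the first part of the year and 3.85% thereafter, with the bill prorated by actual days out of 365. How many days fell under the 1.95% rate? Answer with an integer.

348 days

Let d = days at the first rate; then 365 − d days at the second rate.
$1369000 × [1.95%·d + 3.85%·(365−d)] / 365 = $27906.97
Solving gives d = 348, so the new rate took effect on 15 Dec 2021.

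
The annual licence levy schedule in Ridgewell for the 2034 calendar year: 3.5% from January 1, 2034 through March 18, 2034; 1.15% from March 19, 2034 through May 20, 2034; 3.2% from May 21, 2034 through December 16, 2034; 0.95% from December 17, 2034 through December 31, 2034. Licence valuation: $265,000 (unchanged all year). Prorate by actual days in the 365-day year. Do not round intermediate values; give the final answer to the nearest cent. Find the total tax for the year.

$7,465.01

January 1 – March 18, 2034: 77 days at 3.5% → $265,000 × 3.5% × 77/365 = $1,956.6438
March 19 – May 20, 2034: 63 days at 1.15% → $265,000 × 1.15% × 63/365 = $526.0068
May 21 – December 16, 2034: 210 days at 3.2% → $265,000 × 3.2% × 210/365 = $4,878.9041
December 17 – December 31, 2034: 15 days at 0.95% → $265,000 × 0.95% × 15/365 = $103.4589
Total = $7,465.0137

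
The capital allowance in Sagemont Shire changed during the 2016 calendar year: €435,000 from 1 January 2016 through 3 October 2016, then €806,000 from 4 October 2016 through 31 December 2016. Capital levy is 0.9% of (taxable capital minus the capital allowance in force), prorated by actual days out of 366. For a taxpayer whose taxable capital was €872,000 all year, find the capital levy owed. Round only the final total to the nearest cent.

1 January – 3 October 2016: 277 days, exemption €435,000 → (€872,000 − €435,000) × 0.9% × 277/366 = €2,976.6148
4 October – 31 December 2016: 89 days, exemption €806,000 → (€872,000 − €806,000) × 0.9% × 89/366 = €144.4426
Total = €3,121.0574

€3,121.06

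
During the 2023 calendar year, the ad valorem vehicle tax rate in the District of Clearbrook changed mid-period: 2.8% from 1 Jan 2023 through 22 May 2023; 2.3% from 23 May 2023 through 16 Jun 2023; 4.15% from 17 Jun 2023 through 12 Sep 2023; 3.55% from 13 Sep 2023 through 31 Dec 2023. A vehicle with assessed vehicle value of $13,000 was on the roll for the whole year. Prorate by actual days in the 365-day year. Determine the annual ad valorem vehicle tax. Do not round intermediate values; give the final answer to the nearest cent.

$431.24

1 Jan – 22 May 2023: 142 days at 2.8% → $13,000 × 2.8% × 142/365 = $141.6110
23 May – 16 Jun 2023: 25 days at 2.3% → $13,000 × 2.3% × 25/365 = $20.4795
17 Jun – 12 Sep 2023: 88 days at 4.15% → $13,000 × 4.15% × 88/365 = $130.0712
13 Sep – 31 Dec 2023: 110 days at 3.55% → $13,000 × 3.55% × 110/365 = $139.0822
Total = $431.2438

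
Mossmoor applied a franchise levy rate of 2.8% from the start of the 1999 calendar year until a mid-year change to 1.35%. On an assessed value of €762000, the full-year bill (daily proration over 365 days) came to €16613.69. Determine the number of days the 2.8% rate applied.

209 days

Let d = days at the first rate; then 365 − d days at the second rate.
€762000 × [2.8%·d + 1.35%·(365−d)] / 365 = €16613.69
Solving gives d = 209, so the new rate took effect on July 29, 1999.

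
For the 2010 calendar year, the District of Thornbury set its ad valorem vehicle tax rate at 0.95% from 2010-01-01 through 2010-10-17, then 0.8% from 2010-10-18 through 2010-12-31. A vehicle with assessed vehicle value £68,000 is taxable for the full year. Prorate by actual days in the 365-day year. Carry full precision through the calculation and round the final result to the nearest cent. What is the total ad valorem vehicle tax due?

2010-01-01 to 2010-10-17: 290 days at 0.95% → £68,000 × 0.95% × 290/365 = £513.2603
2010-10-18 to 2010-12-31: 75 days at 0.8% → £68,000 × 0.8% × 75/365 = £111.7808
Total = £625.0411

£625.04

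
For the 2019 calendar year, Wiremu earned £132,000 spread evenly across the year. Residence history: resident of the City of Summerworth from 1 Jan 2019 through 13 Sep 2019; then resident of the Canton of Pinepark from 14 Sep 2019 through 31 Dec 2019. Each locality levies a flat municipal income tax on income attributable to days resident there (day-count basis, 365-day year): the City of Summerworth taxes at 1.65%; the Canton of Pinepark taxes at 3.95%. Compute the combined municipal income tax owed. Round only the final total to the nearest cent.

The City of Summerworth, 1 Jan – 13 Sep 2019: 256 days → £132,000 × 1.65% × 256/365 = £1,527.5836
The Canton of Pinepark, 14 Sep – 31 Dec 2019: 109 days → £132,000 × 3.95% × 109/365 = £1,557.0575
Total = £3,084.6411

£3,084.64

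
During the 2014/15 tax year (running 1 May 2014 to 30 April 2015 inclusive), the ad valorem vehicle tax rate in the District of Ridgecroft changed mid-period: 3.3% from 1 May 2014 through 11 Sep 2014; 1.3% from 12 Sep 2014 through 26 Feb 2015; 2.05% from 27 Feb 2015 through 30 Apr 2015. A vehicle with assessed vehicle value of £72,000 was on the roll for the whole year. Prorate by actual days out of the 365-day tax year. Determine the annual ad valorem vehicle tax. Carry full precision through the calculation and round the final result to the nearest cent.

1 May – 11 Sep 2014: 134 days at 3.3% → £72,000 × 3.3% × 134/365 = £872.2849
12 Sep 2014 – 26 Feb 2015: 168 days at 1.3% → £72,000 × 1.3% × 168/365 = £430.8164
27 Feb – 30 Apr 2015: 63 days at 2.05% → £72,000 × 2.05% × 63/365 = £254.7616
Total = £1,557.8630

£1,557.86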